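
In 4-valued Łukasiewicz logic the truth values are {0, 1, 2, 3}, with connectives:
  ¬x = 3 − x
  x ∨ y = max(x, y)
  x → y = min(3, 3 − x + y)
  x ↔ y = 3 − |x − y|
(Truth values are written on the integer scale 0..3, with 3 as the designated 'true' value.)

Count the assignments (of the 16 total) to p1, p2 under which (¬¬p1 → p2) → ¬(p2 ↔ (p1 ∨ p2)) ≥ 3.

p1 = 0, p2 = 0 ↦ 0  <
p1 = 0, p2 = 1 ↦ 0  <
p1 = 0, p2 = 2 ↦ 0  <
p1 = 0, p2 = 3 ↦ 0  <
p1 = 1, p2 = 0 ↦ 2  <
p1 = 1, p2 = 1 ↦ 0  <
p1 = 1, p2 = 2 ↦ 0  <
p1 = 1, p2 = 3 ↦ 0  <
p1 = 2, p2 = 0 ↦ 3  ≥
p1 = 2, p2 = 1 ↦ 2  <
p1 = 2, p2 = 2 ↦ 0  <
p1 = 2, p2 = 3 ↦ 0  <
p1 = 3, p2 = 0 ↦ 3  ≥
p1 = 3, p2 = 1 ↦ 3  ≥
p1 = 3, p2 = 2 ↦ 2  <
p1 = 3, p2 = 3 ↦ 0  <
So 3 of the 16 assignments meet the threshold.

3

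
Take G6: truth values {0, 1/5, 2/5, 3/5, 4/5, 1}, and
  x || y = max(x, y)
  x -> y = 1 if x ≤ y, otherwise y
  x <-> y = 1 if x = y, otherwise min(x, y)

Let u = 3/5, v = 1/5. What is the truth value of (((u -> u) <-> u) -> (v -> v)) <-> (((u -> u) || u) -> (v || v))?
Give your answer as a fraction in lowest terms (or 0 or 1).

u -> u = 3/5 -> 3/5 = 1
(u -> u) <-> u = 1 <-> 3/5 = 3/5
v -> v = 1/5 -> 1/5 = 1
((u -> u) <-> u) -> (v -> v) = 3/5 -> 1 = 1
u -> u = 3/5 -> 3/5 = 1
(u -> u) || u = 1 || 3/5 = 1
v || v = 1/5 || 1/5 = 1/5
((u -> u) || u) -> (v || v) = 1 -> 1/5 = 1/5
(((u -> u) <-> u) -> (v -> v)) <-> (((u -> u) || u) -> (v || v)) = 1 <-> 1/5 = 1/5

1/5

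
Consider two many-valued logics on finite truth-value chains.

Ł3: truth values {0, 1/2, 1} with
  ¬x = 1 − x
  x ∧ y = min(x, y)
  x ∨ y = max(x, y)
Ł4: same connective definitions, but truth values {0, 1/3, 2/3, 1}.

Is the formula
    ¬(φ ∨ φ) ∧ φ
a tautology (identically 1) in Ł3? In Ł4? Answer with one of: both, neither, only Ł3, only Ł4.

neither

In Ł3: at φ = 0 the value is 0 — not a tautology.
In Ł4: at φ = 0 the value is 0 — not a tautology.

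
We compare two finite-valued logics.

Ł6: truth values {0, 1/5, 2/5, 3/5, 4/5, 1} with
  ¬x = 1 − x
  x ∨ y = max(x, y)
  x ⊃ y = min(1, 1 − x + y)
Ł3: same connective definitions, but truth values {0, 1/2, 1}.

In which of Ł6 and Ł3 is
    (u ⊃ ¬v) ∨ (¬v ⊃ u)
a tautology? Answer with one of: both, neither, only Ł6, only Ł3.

In Ł6: every assignment gives 1 — tautology.
In Ł3: every assignment gives 1 — tautology.

both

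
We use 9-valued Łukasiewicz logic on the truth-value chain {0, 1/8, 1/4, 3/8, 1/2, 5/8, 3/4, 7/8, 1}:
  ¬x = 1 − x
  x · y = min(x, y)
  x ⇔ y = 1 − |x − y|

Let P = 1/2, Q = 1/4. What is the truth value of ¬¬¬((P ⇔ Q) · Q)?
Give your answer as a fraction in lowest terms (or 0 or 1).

P ⇔ Q = 1/2 ⇔ 1/4 = 3/4
(P ⇔ Q) · Q = 3/4 · 1/4 = 1/4
¬((P ⇔ Q) · Q) = ¬1/4 = 3/4
¬¬((P ⇔ Q) · Q) = ¬3/4 = 1/4
¬¬¬((P ⇔ Q) · Q) = ¬1/4 = 3/4

3/4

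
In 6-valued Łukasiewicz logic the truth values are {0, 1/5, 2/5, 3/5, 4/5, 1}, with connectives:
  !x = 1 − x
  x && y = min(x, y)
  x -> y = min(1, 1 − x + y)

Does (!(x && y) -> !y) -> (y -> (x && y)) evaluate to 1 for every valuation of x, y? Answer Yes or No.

At x = 4/5, y = 1/5, for instance:
x && y = 4/5 && 1/5 = 1/5
!(x && y) = !1/5 = 4/5
!y = !1/5 = 4/5
!(x && y) -> !y = 4/5 -> 4/5 = 1
y -> (x && y) = 1/5 -> 1/5 = 1
(!(x && y) -> !y) -> (y -> (x && y)) = 1 -> 1 = 1
and checking the remaining 35 assignments likewise gives ≥ 1 in every case.

Yes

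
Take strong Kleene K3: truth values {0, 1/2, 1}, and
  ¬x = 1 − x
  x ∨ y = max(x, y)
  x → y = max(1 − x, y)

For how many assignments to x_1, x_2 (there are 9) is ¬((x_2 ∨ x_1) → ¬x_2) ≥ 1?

3

x_1 = 0, x_2 = 0 ↦ 0  <
x_1 = 0, x_2 = 1/2 ↦ 1/2  <
x_1 = 0, x_2 = 1 ↦ 1  ≥
x_1 = 1/2, x_2 = 0 ↦ 0  <
x_1 = 1/2, x_2 = 1/2 ↦ 1/2  <
x_1 = 1/2, x_2 = 1 ↦ 1  ≥
x_1 = 1, x_2 = 0 ↦ 0  <
x_1 = 1, x_2 = 1/2 ↦ 1/2  <
x_1 = 1, x_2 = 1 ↦ 1  ≥
So 3 of the 9 assignments meet the threshold.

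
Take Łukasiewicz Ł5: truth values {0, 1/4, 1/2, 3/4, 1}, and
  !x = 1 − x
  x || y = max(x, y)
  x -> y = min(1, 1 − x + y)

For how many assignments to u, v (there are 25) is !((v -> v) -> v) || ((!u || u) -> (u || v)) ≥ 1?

20

value 1: 20 assignments (counts)
value 3/4: 4 assignments
value 1/2: 1 assignment
So 20 of the 25 assignments meet the threshold.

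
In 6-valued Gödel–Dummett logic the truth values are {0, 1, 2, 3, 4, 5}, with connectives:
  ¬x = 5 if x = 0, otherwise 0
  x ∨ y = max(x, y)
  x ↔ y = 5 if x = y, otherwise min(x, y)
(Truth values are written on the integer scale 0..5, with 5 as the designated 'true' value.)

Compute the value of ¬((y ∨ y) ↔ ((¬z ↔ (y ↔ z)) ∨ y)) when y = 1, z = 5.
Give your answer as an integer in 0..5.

y ∨ y = 1 ∨ 1 = 1
¬z = ¬5 = 0
y ↔ z = 1 ↔ 5 = 1
¬z ↔ (y ↔ z) = 0 ↔ 1 = 0
(¬z ↔ (y ↔ z)) ∨ y = 0 ∨ 1 = 1
(y ∨ y) ↔ ((¬z ↔ (y ↔ z)) ∨ y) = 1 ↔ 1 = 5
¬((y ∨ y) ↔ ((¬z ↔ (y ↔ z)) ∨ y)) = ¬5 = 0

0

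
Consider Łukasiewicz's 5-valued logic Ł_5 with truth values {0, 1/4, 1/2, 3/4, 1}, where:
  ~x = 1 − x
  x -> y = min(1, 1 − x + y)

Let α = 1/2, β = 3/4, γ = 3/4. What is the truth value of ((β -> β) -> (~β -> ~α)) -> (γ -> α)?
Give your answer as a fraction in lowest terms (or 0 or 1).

β -> β = 3/4 -> 3/4 = 1
~β = ~3/4 = 1/4
~α = ~1/2 = 1/2
~β -> ~α = 1/4 -> 1/2 = 1
(β -> β) -> (~β -> ~α) = 1 -> 1 = 1
γ -> α = 3/4 -> 1/2 = 3/4
((β -> β) -> (~β -> ~α)) -> (γ -> α) = 1 -> 3/4 = 3/4

3/4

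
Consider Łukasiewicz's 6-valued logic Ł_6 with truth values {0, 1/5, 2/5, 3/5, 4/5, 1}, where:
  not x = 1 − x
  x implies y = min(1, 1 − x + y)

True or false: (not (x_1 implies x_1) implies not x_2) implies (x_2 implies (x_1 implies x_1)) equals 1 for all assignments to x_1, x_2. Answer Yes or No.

At x_1 = 2/5, x_2 = 4/5, for instance:
x_1 implies x_1 = 2/5 implies 2/5 = 1
not (x_1 implies x_1) = not 1 = 0
not x_2 = not 4/5 = 1/5
not (x_1 implies x_1) implies not x_2 = 0 implies 1/5 = 1
x_2 implies (x_1 implies x_1) = 4/5 implies 1 = 1
(not (x_1 implies x_1) implies not x_2) implies (x_2 implies (x_1 implies x_1)) = 1 implies 1 = 1
and checking the remaining 35 assignments likewise gives ≥ 1 in every case.

Yes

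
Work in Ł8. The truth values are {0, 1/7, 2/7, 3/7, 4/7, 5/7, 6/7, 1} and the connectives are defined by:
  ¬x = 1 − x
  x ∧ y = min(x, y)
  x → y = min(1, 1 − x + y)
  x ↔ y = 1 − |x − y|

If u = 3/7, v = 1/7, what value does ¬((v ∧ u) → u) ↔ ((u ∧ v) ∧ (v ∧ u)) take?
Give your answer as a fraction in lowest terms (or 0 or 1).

v ∧ u = 1/7 ∧ 3/7 = 1/7
(v ∧ u) → u = 1/7 → 3/7 = 1
¬((v ∧ u) → u) = ¬1 = 0
u ∧ v = 3/7 ∧ 1/7 = 1/7
v ∧ u = 1/7 ∧ 3/7 = 1/7
(u ∧ v) ∧ (v ∧ u) = 1/7 ∧ 1/7 = 1/7
¬((v ∧ u) → u) ↔ ((u ∧ v) ∧ (v ∧ u)) = 0 ↔ 1/7 = 6/7

6/7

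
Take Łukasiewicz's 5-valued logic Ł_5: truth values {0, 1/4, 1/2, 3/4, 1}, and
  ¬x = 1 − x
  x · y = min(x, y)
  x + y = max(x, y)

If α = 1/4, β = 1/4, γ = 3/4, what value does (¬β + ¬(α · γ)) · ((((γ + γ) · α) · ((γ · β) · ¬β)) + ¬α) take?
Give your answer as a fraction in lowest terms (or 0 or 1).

¬β = ¬1/4 = 3/4
α · γ = 1/4 · 3/4 = 1/4
¬(α · γ) = ¬1/4 = 3/4
¬β + ¬(α · γ) = 3/4 + 3/4 = 3/4
γ + γ = 3/4 + 3/4 = 3/4
(γ + γ) · α = 3/4 · 1/4 = 1/4
γ · β = 3/4 · 1/4 = 1/4
¬β = ¬1/4 = 3/4
(γ · β) · ¬β = 1/4 · 3/4 = 1/4
((γ + γ) · α) · ((γ · β) · ¬β) = 1/4 · 1/4 = 1/4
¬α = ¬1/4 = 3/4
(((γ + γ) · α) · ((γ · β) · ¬β)) + ¬α = 1/4 + 3/4 = 3/4
(¬β + ¬(α · γ)) · ((((γ + γ) · α) · ((γ · β) · ¬β)) + ¬α) = 3/4 · 3/4 = 3/4

3/4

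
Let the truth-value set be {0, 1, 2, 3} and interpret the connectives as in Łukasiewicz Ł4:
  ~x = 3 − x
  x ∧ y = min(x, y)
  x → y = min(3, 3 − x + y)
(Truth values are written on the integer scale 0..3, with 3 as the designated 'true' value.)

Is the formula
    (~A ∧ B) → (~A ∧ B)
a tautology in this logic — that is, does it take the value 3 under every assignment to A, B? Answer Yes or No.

Yes

A = 0, B = 0 ↦ 3
A = 0, B = 1 ↦ 3
A = 0, B = 2 ↦ 3
A = 0, B = 3 ↦ 3
A = 1, B = 0 ↦ 3
A = 1, B = 1 ↦ 3
A = 1, B = 2 ↦ 3
A = 1, B = 3 ↦ 3
A = 2, B = 0 ↦ 3
A = 2, B = 1 ↦ 3
A = 2, B = 2 ↦ 3
A = 2, B = 3 ↦ 3
A = 3, B = 0 ↦ 3
A = 3, B = 1 ↦ 3
A = 3, B = 2 ↦ 3
A = 3, B = 3 ↦ 3
Every assignment gives a value ≥ 3.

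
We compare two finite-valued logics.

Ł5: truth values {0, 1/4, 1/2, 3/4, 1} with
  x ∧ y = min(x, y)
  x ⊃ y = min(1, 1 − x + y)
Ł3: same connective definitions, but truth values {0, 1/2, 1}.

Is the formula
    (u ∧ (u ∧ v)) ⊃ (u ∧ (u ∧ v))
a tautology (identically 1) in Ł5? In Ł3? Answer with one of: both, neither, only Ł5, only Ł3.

both

In Ł5: every assignment gives 1 — tautology.
In Ł3: every assignment gives 1 — tautology.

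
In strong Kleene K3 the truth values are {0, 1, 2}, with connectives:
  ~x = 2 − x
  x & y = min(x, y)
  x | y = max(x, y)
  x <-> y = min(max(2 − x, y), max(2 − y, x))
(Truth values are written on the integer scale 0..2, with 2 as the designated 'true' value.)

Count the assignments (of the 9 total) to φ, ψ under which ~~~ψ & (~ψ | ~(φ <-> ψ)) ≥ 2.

φ = 0, ψ = 0 ↦ 2  ≥
φ = 0, ψ = 1 ↦ 1  <
φ = 0, ψ = 2 ↦ 0  <
φ = 1, ψ = 0 ↦ 2  ≥
φ = 1, ψ = 1 ↦ 1  <
φ = 1, ψ = 2 ↦ 0  <
φ = 2, ψ = 0 ↦ 2  ≥
φ = 2, ψ = 1 ↦ 1  <
φ = 2, ψ = 2 ↦ 0  <
So 3 of the 9 assignments meet the threshold.

3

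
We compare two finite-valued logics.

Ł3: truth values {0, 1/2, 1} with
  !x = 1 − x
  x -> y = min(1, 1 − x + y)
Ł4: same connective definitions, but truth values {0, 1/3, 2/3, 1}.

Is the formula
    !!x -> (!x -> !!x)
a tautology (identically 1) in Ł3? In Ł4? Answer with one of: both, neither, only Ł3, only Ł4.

In Ł3: every assignment gives 1 — tautology.
In Ł4: every assignment gives 1 — tautology.

both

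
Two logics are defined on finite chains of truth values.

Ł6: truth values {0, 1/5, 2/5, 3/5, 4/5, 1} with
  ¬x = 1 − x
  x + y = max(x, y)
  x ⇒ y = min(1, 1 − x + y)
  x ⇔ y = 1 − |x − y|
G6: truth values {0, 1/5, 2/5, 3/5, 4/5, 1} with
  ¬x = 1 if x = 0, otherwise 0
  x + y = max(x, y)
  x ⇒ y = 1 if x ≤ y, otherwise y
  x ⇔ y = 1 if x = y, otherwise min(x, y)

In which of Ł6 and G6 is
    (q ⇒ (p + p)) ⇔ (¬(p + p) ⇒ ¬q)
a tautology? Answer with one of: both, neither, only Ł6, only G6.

In Ł6: every assignment gives 1 — tautology.
In G6: at p = 1/5, q = 2/5 the value is 1/5 — not a tautology.

only Ł6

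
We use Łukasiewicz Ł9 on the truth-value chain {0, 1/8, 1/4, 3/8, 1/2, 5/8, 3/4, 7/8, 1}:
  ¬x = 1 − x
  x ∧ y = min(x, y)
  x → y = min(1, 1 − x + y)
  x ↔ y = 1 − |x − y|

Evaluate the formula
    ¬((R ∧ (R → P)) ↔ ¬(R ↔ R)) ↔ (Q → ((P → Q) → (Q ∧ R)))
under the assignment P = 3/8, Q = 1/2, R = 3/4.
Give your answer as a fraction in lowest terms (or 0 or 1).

R → P = 3/4 → 3/8 = 5/8
R ∧ (R → P) = 3/4 ∧ 5/8 = 5/8
R ↔ R = 3/4 ↔ 3/4 = 1
¬(R ↔ R) = ¬1 = 0
(R ∧ (R → P)) ↔ ¬(R ↔ R) = 5/8 ↔ 0 = 3/8
¬((R ∧ (R → P)) ↔ ¬(R ↔ R)) = ¬3/8 = 5/8
P → Q = 3/8 → 1/2 = 1
Q ∧ R = 1/2 ∧ 3/4 = 1/2
(P → Q) → (Q ∧ R) = 1 → 1/2 = 1/2
Q → ((P → Q) → (Q ∧ R)) = 1/2 → 1/2 = 1
¬((R ∧ (R → P)) ↔ ¬(R ↔ R)) ↔ (Q → ((P → Q) → (Q ∧ R))) = 5/8 ↔ 1 = 5/8

5/8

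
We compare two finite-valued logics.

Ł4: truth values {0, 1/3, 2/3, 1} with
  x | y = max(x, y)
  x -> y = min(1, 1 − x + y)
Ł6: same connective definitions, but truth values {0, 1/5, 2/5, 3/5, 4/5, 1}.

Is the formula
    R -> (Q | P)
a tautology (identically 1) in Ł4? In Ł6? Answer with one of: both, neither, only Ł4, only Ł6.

neither

In Ł4: at P = 0, Q = 0, R = 1/3 the value is 2/3 — not a tautology.
In Ł6: at P = 0, Q = 0, R = 1/5 the value is 4/5 — not a tautology.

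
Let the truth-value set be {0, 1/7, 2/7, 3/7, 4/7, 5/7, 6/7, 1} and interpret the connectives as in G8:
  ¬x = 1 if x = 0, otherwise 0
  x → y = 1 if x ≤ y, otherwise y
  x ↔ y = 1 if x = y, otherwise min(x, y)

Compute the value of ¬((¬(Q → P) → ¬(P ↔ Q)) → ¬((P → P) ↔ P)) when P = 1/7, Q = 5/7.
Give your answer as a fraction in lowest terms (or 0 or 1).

Q → P = 5/7 → 1/7 = 1/7
¬(Q → P) = ¬1/7 = 0
P ↔ Q = 1/7 ↔ 5/7 = 1/7
¬(P ↔ Q) = ¬1/7 = 0
¬(Q → P) → ¬(P ↔ Q) = 0 → 0 = 1
P → P = 1/7 → 1/7 = 1
(P → P) ↔ P = 1 ↔ 1/7 = 1/7
¬((P → P) ↔ P) = ¬1/7 = 0
(¬(Q → P) → ¬(P ↔ Q)) → ¬((P → P) ↔ P) = 1 → 0 = 0
¬((¬(Q → P) → ¬(P ↔ Q)) → ¬((P → P) ↔ P)) = ¬0 = 1

1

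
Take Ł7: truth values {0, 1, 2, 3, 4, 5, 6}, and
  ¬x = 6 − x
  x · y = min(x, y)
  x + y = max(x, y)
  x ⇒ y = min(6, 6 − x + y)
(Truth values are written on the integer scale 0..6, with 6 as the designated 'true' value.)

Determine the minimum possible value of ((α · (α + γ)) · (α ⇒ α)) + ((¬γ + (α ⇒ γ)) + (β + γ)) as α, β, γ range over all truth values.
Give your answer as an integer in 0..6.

4

Take α = 4, β = 0, γ = 2:
α + γ = 4 + 2 = 4
α · (α + γ) = 4 · 4 = 4
α ⇒ α = 4 ⇒ 4 = 6
(α · (α + γ)) · (α ⇒ α) = 4 · 6 = 4
¬γ = ¬2 = 4
α ⇒ γ = 4 ⇒ 2 = 4
¬γ + (α ⇒ γ) = 4 + 4 = 4
β + γ = 0 + 2 = 2
(¬γ + (α ⇒ γ)) + (β + γ) = 4 + 2 = 4
((α · (α + γ)) · (α ⇒ α)) + ((¬γ + (α ⇒ γ)) + (β + γ)) = 4 + 4 = 4
No assignment yields a value below 4, so this is the minimum.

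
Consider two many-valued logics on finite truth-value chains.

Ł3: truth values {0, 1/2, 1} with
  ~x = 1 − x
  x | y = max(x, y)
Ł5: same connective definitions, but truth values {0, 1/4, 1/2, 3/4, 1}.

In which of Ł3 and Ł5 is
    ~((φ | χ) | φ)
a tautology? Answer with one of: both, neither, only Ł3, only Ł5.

In Ł3: at φ = 0, χ = 1/2 the value is 1/2 — not a tautology.
In Ł5: at φ = 0, χ = 1/4 the value is 3/4 — not a tautology.

neither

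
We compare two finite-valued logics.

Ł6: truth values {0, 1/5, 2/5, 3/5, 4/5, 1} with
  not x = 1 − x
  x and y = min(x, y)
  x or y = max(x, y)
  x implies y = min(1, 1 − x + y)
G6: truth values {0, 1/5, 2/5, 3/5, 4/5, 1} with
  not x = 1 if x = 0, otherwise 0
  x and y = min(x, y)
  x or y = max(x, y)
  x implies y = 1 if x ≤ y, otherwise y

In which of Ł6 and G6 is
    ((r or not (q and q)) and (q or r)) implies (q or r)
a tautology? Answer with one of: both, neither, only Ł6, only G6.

both

In Ł6: every assignment gives 1 — tautology.
In G6: every assignment gives 1 — tautology.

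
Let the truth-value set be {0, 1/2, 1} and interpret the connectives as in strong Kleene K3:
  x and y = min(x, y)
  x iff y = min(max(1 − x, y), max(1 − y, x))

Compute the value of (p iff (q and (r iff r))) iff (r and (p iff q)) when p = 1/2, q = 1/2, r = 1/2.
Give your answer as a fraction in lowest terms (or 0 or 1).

r iff r = 1/2 iff 1/2 = 1/2
q and (r iff r) = 1/2 and 1/2 = 1/2
p iff (q and (r iff r)) = 1/2 iff 1/2 = 1/2
p iff q = 1/2 iff 1/2 = 1/2
r and (p iff q) = 1/2 and 1/2 = 1/2
(p iff (q and (r iff r))) iff (r and (p iff q)) = 1/2 iff 1/2 = 1/2

1/2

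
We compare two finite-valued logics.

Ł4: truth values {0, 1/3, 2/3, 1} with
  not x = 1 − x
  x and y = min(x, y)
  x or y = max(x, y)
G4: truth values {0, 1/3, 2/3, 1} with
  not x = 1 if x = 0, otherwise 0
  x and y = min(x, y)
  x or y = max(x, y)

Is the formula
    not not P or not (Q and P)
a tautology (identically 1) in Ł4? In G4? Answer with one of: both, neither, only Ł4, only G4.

In Ł4: at P = 1/3, Q = 1/3 the value is 2/3 — not a tautology.
In G4: every assignment gives 1 — tautology.

only G4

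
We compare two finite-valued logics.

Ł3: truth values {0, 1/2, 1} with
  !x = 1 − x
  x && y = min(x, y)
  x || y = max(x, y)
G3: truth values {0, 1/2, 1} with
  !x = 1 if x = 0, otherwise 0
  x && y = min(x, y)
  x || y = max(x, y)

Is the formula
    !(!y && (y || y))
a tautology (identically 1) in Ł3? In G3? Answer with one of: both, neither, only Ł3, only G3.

only G3

In Ł3: at y = 1/2 the value is 1/2 — not a tautology.
In G3: every assignment gives 1 — tautology.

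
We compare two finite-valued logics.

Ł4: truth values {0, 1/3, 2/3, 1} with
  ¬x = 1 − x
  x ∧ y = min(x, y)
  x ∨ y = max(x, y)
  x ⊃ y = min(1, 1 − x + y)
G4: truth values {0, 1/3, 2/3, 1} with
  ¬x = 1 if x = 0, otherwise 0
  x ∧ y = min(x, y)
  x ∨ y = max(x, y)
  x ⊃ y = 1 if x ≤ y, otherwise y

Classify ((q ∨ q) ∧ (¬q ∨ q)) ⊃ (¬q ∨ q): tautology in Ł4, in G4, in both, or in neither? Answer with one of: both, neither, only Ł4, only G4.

both

In Ł4: every assignment gives 1 — tautology.
In G4: every assignment gives 1 — tautology.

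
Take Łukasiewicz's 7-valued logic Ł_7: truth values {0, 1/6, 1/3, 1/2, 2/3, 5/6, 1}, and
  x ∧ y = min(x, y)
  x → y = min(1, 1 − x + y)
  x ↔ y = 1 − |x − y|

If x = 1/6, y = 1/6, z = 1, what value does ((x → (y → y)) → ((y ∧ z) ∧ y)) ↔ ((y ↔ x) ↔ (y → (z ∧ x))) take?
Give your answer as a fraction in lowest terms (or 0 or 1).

1/6

y → y = 1/6 → 1/6 = 1
x → (y → y) = 1/6 → 1 = 1
y ∧ z = 1/6 ∧ 1 = 1/6
(y ∧ z) ∧ y = 1/6 ∧ 1/6 = 1/6
(x → (y → y)) → ((y ∧ z) ∧ y) = 1 → 1/6 = 1/6
y ↔ x = 1/6 ↔ 1/6 = 1
z ∧ x = 1 ∧ 1/6 = 1/6
y → (z ∧ x) = 1/6 → 1/6 = 1
(y ↔ x) ↔ (y → (z ∧ x)) = 1 ↔ 1 = 1
((x → (y → y)) → ((y ∧ z) ∧ y)) ↔ ((y ↔ x) ↔ (y → (z ∧ x))) = 1/6 ↔ 1 = 1/6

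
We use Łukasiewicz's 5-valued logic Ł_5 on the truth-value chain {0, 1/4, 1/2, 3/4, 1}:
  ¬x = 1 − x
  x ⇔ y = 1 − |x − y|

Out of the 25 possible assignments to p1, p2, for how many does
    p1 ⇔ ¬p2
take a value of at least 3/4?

value 1: 5 assignments (counts)
value 3/4: 8 assignments (counts)
value 1/2: 6 assignments
value 1/4: 4 assignments
value 0: 2 assignments
So 13 of the 25 assignments meet the threshold.

13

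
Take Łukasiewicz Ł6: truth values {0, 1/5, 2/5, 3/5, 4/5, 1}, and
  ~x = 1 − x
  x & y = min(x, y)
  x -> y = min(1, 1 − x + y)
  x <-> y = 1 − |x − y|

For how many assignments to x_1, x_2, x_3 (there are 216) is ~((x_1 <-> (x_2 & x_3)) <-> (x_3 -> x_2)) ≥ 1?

value 1: 8 assignments (counts)
value 4/5: 18 assignments
value 3/5: 32 assignments
value 2/5: 48 assignments
value 1/5: 68 assignments
value 0: 42 assignments
So 8 of the 216 assignments meet the threshold.

8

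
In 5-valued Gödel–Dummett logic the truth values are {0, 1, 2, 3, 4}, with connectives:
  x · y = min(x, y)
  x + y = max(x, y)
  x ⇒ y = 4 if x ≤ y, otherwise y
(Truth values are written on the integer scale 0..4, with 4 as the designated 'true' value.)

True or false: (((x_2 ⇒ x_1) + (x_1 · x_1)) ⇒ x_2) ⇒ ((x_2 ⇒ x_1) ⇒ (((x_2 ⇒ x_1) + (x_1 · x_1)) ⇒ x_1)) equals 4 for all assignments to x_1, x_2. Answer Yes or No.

Yes

At x_1 = 3, x_2 = 0, for instance:
x_2 ⇒ x_1 = 0 ⇒ 3 = 4
x_1 · x_1 = 3 · 3 = 3
(x_2 ⇒ x_1) + (x_1 · x_1) = 4 + 3 = 4
((x_2 ⇒ x_1) + (x_1 · x_1)) ⇒ x_2 = 4 ⇒ 0 = 0
x_2 ⇒ x_1 = 0 ⇒ 3 = 4
((x_2 ⇒ x_1) + (x_1 · x_1)) ⇒ x_1 = 4 ⇒ 3 = 3
(x_2 ⇒ x_1) ⇒ (((x_2 ⇒ x_1) + (x_1 · x_1)) ⇒ x_1) = 4 ⇒ 3 = 3
(((x_2 ⇒ x_1) + (x_1 · x_1)) ⇒ x_2) ⇒ ((x_2 ⇒ x_1) ⇒ (((x_2 ⇒ x_1) + (x_1 · x_1)) ⇒ x_1)) = 0 ⇒ 3 = 4
and checking the remaining 24 assignments likewise gives ≥ 4 in every case.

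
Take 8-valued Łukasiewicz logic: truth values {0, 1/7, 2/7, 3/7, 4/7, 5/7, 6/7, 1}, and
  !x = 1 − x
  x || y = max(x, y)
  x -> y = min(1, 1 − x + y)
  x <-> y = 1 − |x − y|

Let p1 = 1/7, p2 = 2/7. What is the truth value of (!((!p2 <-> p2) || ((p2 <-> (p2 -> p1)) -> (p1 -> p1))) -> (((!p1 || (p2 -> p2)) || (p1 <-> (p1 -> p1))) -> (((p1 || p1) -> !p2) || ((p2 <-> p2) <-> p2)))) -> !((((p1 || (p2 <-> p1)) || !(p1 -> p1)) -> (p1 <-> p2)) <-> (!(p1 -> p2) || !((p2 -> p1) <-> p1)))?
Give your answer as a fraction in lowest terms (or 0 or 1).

2/7

!p2 = !2/7 = 5/7
!p2 <-> p2 = 5/7 <-> 2/7 = 4/7
p2 -> p1 = 2/7 -> 1/7 = 6/7
p2 <-> (p2 -> p1) = 2/7 <-> 6/7 = 3/7
p1 -> p1 = 1/7 -> 1/7 = 1
(p2 <-> (p2 -> p1)) -> (p1 -> p1) = 3/7 -> 1 = 1
(!p2 <-> p2) || ((p2 <-> (p2 -> p1)) -> (p1 -> p1)) = 4/7 || 1 = 1
!((!p2 <-> p2) || ((p2 <-> (p2 -> p1)) -> (p1 -> p1))) = !1 = 0
!p1 = !1/7 = 6/7
p2 -> p2 = 2/7 -> 2/7 = 1
!p1 || (p2 -> p2) = 6/7 || 1 = 1
p1 -> p1 = 1/7 -> 1/7 = 1
p1 <-> (p1 -> p1) = 1/7 <-> 1 = 1/7
(!p1 || (p2 -> p2)) || (p1 <-> (p1 -> p1)) = 1 || 1/7 = 1
p1 || p1 = 1/7 || 1/7 = 1/7
!p2 = !2/7 = 5/7
(p1 || p1) -> !p2 = 1/7 -> 5/7 = 1
p2 <-> p2 = 2/7 <-> 2/7 = 1
(p2 <-> p2) <-> p2 = 1 <-> 2/7 = 2/7
((p1 || p1) -> !p2) || ((p2 <-> p2) <-> p2) = 1 || 2/7 = 1
((!p1 || (p2 -> p2)) || (p1 <-> (p1 -> p1))) -> (((p1 || p1) -> !p2) || ((p2 <-> p2) <-> p2)) = 1 -> 1 = 1
!((!p2 <-> p2) || ((p2 <-> (p2 -> p1)) -> (p1 -> p1))) -> (((!p1 || (p2 -> p2)) || (p1 <-> (p1 -> p1))) -> (((p1 || p1) -> !p2) || ((p2 <-> p2) <-> p2))) = 0 -> 1 = 1
p2 <-> p1 = 2/7 <-> 1/7 = 6/7
p1 || (p2 <-> p1) = 1/7 || 6/7 = 6/7
p1 -> p1 = 1/7 -> 1/7 = 1
!(p1 -> p1) = !1 = 0
(p1 || (p2 <-> p1)) || !(p1 -> p1) = 6/7 || 0 = 6/7
p1 <-> p2 = 1/7 <-> 2/7 = 6/7
((p1 || (p2 <-> p1)) || !(p1 -> p1)) -> (p1 <-> p2) = 6/7 -> 6/7 = 1
p1 -> p2 = 1/7 -> 2/7 = 1
!(p1 -> p2) = !1 = 0
p2 -> p1 = 2/7 -> 1/7 = 6/7
(p2 -> p1) <-> p1 = 6/7 <-> 1/7 = 2/7
!((p2 -> p1) <-> p1) = !2/7 = 5/7
!(p1 -> p2) || !((p2 -> p1) <-> p1) = 0 || 5/7 = 5/7
(((p1 || (p2 <-> p1)) || !(p1 -> p1)) -> (p1 <-> p2)) <-> (!(p1 -> p2) || !((p2 -> p1) <-> p1)) = 1 <-> 5/7 = 5/7
!((((p1 || (p2 <-> p1)) || !(p1 -> p1)) -> (p1 <-> p2)) <-> (!(p1 -> p2) || !((p2 -> p1) <-> p1))) = !5/7 = 2/7
(!((!p2 <-> p2) || ((p2 <-> (p2 -> p1)) -> (p1 -> p1))) -> (((!p1 || (p2 -> p2)) || (p1 <-> (p1 -> p1))) -> (((p1 || p1) -> !p2) || ((p2 <-> p2) <-> p2)))) -> !((((p1 || (p2 <-> p1)) || !(p1 -> p1)) -> (p1 <-> p2)) <-> (!(p1 -> p2) || !((p2 -> p1) <-> p1))) = 1 -> 2/7 = 2/7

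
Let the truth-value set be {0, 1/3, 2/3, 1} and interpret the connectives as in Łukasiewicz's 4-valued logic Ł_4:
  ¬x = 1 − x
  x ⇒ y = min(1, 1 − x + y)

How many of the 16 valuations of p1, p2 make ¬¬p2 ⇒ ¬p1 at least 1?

p1 = 0, p2 = 0 ↦ 1  ≥
p1 = 0, p2 = 1/3 ↦ 1  ≥
p1 = 0, p2 = 2/3 ↦ 1  ≥
p1 = 0, p2 = 1 ↦ 1  ≥
p1 = 1/3, p2 = 0 ↦ 1  ≥
p1 = 1/3, p2 = 1/3 ↦ 1  ≥
p1 = 1/3, p2 = 2/3 ↦ 1  ≥
p1 = 1/3, p2 = 1 ↦ 2/3  <
p1 = 2/3, p2 = 0 ↦ 1  ≥
p1 = 2/3, p2 = 1/3 ↦ 1  ≥
p1 = 2/3, p2 = 2/3 ↦ 2/3  <
p1 = 2/3, p2 = 1 ↦ 1/3  <
p1 = 1, p2 = 0 ↦ 1  ≥
p1 = 1, p2 = 1/3 ↦ 2/3  <
p1 = 1, p2 = 2/3 ↦ 1/3  <
p1 = 1, p2 = 1 ↦ 0  <
So 10 of the 16 assignments meet the threshold.

10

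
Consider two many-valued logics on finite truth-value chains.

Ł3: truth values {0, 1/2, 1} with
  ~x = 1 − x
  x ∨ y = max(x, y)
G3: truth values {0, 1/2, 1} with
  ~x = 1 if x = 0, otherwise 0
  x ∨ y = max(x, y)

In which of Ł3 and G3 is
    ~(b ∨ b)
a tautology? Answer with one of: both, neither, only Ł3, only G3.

neither

In Ł3: at b = 1/2 the value is 1/2 — not a tautology.
In G3: at b = 1/2 the value is 0 — not a tautology.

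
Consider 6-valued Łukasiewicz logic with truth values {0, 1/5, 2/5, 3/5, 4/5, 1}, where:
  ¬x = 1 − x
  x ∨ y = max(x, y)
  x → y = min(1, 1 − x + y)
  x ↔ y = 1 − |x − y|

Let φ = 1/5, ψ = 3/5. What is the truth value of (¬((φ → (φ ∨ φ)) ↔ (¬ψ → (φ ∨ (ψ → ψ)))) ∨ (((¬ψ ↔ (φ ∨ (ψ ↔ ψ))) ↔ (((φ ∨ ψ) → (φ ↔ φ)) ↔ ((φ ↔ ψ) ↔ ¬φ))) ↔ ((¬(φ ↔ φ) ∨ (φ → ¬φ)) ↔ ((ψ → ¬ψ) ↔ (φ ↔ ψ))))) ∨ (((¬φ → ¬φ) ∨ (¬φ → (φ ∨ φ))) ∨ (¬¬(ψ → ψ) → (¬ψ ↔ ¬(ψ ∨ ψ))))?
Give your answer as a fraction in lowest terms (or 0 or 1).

φ ∨ φ = 1/5 ∨ 1/5 = 1/5
φ → (φ ∨ φ) = 1/5 → 1/5 = 1
¬ψ = ¬3/5 = 2/5
ψ → ψ = 3/5 → 3/5 = 1
φ ∨ (ψ → ψ) = 1/5 ∨ 1 = 1
¬ψ → (φ ∨ (ψ → ψ)) = 2/5 → 1 = 1
(φ → (φ ∨ φ)) ↔ (¬ψ → (φ ∨ (ψ → ψ))) = 1 ↔ 1 = 1
¬((φ → (φ ∨ φ)) ↔ (¬ψ → (φ ∨ (ψ → ψ)))) = ¬1 = 0
¬ψ = ¬3/5 = 2/5
ψ ↔ ψ = 3/5 ↔ 3/5 = 1
φ ∨ (ψ ↔ ψ) = 1/5 ∨ 1 = 1
¬ψ ↔ (φ ∨ (ψ ↔ ψ)) = 2/5 ↔ 1 = 2/5
φ ∨ ψ = 1/5 ∨ 3/5 = 3/5
φ ↔ φ = 1/5 ↔ 1/5 = 1
(φ ∨ ψ) → (φ ↔ φ) = 3/5 → 1 = 1
φ ↔ ψ = 1/5 ↔ 3/5 = 3/5
¬φ = ¬1/5 = 4/5
(φ ↔ ψ) ↔ ¬φ = 3/5 ↔ 4/5 = 4/5
((φ ∨ ψ) → (φ ↔ φ)) ↔ ((φ ↔ ψ) ↔ ¬φ) = 1 ↔ 4/5 = 4/5
(¬ψ ↔ (φ ∨ (ψ ↔ ψ))) ↔ (((φ ∨ ψ) → (φ ↔ φ)) ↔ ((φ ↔ ψ) ↔ ¬φ)) = 2/5 ↔ 4/5 = 3/5
φ ↔ φ = 1/5 ↔ 1/5 = 1
¬(φ ↔ φ) = ¬1 = 0
¬φ = ¬1/5 = 4/5
φ → ¬φ = 1/5 → 4/5 = 1
¬(φ ↔ φ) ∨ (φ → ¬φ) = 0 ∨ 1 = 1
¬ψ = ¬3/5 = 2/5
ψ → ¬ψ = 3/5 → 2/5 = 4/5
φ ↔ ψ = 1/5 ↔ 3/5 = 3/5
(ψ → ¬ψ) ↔ (φ ↔ ψ) = 4/5 ↔ 3/5 = 4/5
(¬(φ ↔ φ) ∨ (φ → ¬φ)) ↔ ((ψ → ¬ψ) ↔ (φ ↔ ψ)) = 1 ↔ 4/5 = 4/5
((¬ψ ↔ (φ ∨ (ψ ↔ ψ))) ↔ (((φ ∨ ψ) → (φ ↔ φ)) ↔ ((φ ↔ ψ) ↔ ¬φ))) ↔ ((¬(φ ↔ φ) ∨ (φ → ¬φ)) ↔ ((ψ → ¬ψ) ↔ (φ ↔ ψ))) = 3/5 ↔ 4/5 = 4/5
¬((φ → (φ ∨ φ)) ↔ (¬ψ → (φ ∨ (ψ → ψ)))) ∨ (((¬ψ ↔ (φ ∨ (ψ ↔ ψ))) ↔ (((φ ∨ ψ) → (φ ↔ φ)) ↔ ((φ ↔ ψ) ↔ ¬φ))) ↔ ((¬(φ ↔ φ) ∨ (φ → ¬φ)) ↔ ((ψ → ¬ψ) ↔ (φ ↔ ψ)))) = 0 ∨ 4/5 = 4/5
¬φ = ¬1/5 = 4/5
¬φ = ¬1/5 = 4/5
¬φ → ¬φ = 4/5 → 4/5 = 1
¬φ = ¬1/5 = 4/5
φ ∨ φ = 1/5 ∨ 1/5 = 1/5
¬φ → (φ ∨ φ) = 4/5 → 1/5 = 2/5
(¬φ → ¬φ) ∨ (¬φ → (φ ∨ φ)) = 1 ∨ 2/5 = 1
ψ → ψ = 3/5 → 3/5 = 1
¬(ψ → ψ) = ¬1 = 0
¬¬(ψ → ψ) = ¬0 = 1
¬ψ = ¬3/5 = 2/5
ψ ∨ ψ = 3/5 ∨ 3/5 = 3/5
¬(ψ ∨ ψ) = ¬3/5 = 2/5
¬ψ ↔ ¬(ψ ∨ ψ) = 2/5 ↔ 2/5 = 1
¬¬(ψ → ψ) → (¬ψ ↔ ¬(ψ ∨ ψ)) = 1 → 1 = 1
((¬φ → ¬φ) ∨ (¬φ → (φ ∨ φ))) ∨ (¬¬(ψ → ψ) → (¬ψ ↔ ¬(ψ ∨ ψ))) = 1 ∨ 1 = 1
(¬((φ → (φ ∨ φ)) ↔ (¬ψ → (φ ∨ (ψ → ψ)))) ∨ (((¬ψ ↔ (φ ∨ (ψ ↔ ψ))) ↔ (((φ ∨ ψ) → (φ ↔ φ)) ↔ ((φ ↔ ψ) ↔ ¬φ))) ↔ ((¬(φ ↔ φ) ∨ (φ → ¬φ)) ↔ ((ψ → ¬ψ) ↔ (φ ↔ ψ))))) ∨ (((¬φ → ¬φ) ∨ (¬φ → (φ ∨ φ))) ∨ (¬¬(ψ → ψ) → (¬ψ ↔ ¬(ψ ∨ ψ)))) = 4/5 ∨ 1 = 1

1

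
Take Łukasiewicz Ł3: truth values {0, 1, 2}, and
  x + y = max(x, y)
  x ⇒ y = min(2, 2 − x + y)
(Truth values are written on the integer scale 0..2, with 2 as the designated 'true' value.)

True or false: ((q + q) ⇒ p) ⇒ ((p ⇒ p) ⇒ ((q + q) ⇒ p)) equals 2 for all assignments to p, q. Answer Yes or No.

Yes

p = 0, q = 0 ↦ 2
p = 0, q = 1 ↦ 2
p = 0, q = 2 ↦ 2
p = 1, q = 0 ↦ 2
p = 1, q = 1 ↦ 2
p = 1, q = 2 ↦ 2
p = 2, q = 0 ↦ 2
p = 2, q = 1 ↦ 2
p = 2, q = 2 ↦ 2
Every assignment gives a value ≥ 2.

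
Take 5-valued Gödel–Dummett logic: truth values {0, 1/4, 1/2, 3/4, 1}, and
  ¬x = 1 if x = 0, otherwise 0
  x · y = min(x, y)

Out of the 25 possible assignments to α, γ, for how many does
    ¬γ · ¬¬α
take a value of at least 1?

4

value 1: 4 assignments (counts)
value 0: 21 assignments
So 4 of the 25 assignments meet the threshold.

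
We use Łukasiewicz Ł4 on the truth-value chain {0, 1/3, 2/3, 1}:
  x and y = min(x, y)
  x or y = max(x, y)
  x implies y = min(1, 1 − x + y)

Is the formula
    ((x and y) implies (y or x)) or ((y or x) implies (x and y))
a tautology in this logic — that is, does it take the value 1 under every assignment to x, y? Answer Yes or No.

Yes

x = 0, y = 0 ↦ 1
x = 0, y = 1/3 ↦ 1
x = 0, y = 2/3 ↦ 1
x = 0, y = 1 ↦ 1
x = 1/3, y = 0 ↦ 1
x = 1/3, y = 1/3 ↦ 1
x = 1/3, y = 2/3 ↦ 1
x = 1/3, y = 1 ↦ 1
x = 2/3, y = 0 ↦ 1
x = 2/3, y = 1/3 ↦ 1
x = 2/3, y = 2/3 ↦ 1
x = 2/3, y = 1 ↦ 1
x = 1, y = 0 ↦ 1
x = 1, y = 1/3 ↦ 1
x = 1, y = 2/3 ↦ 1
x = 1, y = 1 ↦ 1
Every assignment gives a value ≥ 1.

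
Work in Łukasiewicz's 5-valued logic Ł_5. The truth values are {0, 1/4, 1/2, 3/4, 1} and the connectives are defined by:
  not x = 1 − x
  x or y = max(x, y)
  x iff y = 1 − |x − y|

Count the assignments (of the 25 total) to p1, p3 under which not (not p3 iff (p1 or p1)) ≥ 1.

value 1: 2 assignments (counts)
value 3/4: 4 assignments
value 1/2: 6 assignments
value 1/4: 8 assignments
value 0: 5 assignments
So 2 of the 25 assignments meet the threshold.

2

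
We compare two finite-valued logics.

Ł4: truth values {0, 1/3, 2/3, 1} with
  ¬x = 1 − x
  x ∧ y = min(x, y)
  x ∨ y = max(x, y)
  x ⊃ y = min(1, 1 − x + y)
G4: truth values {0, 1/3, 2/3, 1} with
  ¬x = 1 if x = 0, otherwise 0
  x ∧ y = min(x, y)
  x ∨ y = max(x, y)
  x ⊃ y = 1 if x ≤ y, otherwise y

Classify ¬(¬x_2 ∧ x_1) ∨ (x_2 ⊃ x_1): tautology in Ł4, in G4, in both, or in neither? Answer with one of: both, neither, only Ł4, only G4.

In Ł4: at x_1 = 1/3, x_2 = 2/3 the value is 2/3 — not a tautology.
In G4: every assignment gives 1 — tautology.

only G4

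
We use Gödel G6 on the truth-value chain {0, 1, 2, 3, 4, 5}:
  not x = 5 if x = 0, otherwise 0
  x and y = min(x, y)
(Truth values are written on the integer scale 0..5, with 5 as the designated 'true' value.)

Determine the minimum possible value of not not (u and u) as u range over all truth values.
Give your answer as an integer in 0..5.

Take u = 0:
u and u = 0 and 0 = 0
not (u and u) = not 0 = 5
not not (u and u) = not 5 = 0
No assignment yields a value below 0, so this is the minimum.

0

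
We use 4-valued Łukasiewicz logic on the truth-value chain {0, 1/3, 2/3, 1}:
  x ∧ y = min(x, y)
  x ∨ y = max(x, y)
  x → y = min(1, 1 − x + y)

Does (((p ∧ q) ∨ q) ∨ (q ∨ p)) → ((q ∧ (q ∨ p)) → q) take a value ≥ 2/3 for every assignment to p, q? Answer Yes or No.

Yes

p = 0, q = 0 ↦ 1
p = 0, q = 1/3 ↦ 1
p = 0, q = 2/3 ↦ 1
p = 0, q = 1 ↦ 1
p = 1/3, q = 0 ↦ 1
p = 1/3, q = 1/3 ↦ 1
p = 1/3, q = 2/3 ↦ 1
p = 1/3, q = 1 ↦ 1
p = 2/3, q = 0 ↦ 1
p = 2/3, q = 1/3 ↦ 1
p = 2/3, q = 2/3 ↦ 1
p = 2/3, q = 1 ↦ 1
p = 1, q = 0 ↦ 1
p = 1, q = 1/3 ↦ 1
p = 1, q = 2/3 ↦ 1
p = 1, q = 1 ↦ 1
Every assignment gives a value ≥ 2/3.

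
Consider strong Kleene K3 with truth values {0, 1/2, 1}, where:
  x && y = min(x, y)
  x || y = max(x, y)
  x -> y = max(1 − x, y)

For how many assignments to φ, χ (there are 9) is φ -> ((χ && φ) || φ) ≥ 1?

6

φ = 0, χ = 0 ↦ 1  ≥
φ = 0, χ = 1/2 ↦ 1  ≥
φ = 0, χ = 1 ↦ 1  ≥
φ = 1/2, χ = 0 ↦ 1/2  <
φ = 1/2, χ = 1/2 ↦ 1/2  <
φ = 1/2, χ = 1 ↦ 1/2  <
φ = 1, χ = 0 ↦ 1  ≥
φ = 1, χ = 1/2 ↦ 1  ≥
φ = 1, χ = 1 ↦ 1  ≥
So 6 of the 9 assignments meet the threshold.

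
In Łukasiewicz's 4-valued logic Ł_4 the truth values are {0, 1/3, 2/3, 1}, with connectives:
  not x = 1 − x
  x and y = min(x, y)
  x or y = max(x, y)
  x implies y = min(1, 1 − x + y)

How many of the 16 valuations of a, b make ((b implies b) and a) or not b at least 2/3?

a = 0, b = 0 ↦ 1  ≥
a = 0, b = 1/3 ↦ 2/3  ≥
a = 0, b = 2/3 ↦ 1/3  <
a = 0, b = 1 ↦ 0  <
a = 1/3, b = 0 ↦ 1  ≥
a = 1/3, b = 1/3 ↦ 2/3  ≥
a = 1/3, b = 2/3 ↦ 1/3  <
a = 1/3, b = 1 ↦ 1/3  <
a = 2/3, b = 0 ↦ 1  ≥
a = 2/3, b = 1/3 ↦ 2/3  ≥
a = 2/3, b = 2/3 ↦ 2/3  ≥
a = 2/3, b = 1 ↦ 2/3  ≥
a = 1, b = 0 ↦ 1  ≥
a = 1, b = 1/3 ↦ 1  ≥
a = 1, b = 2/3 ↦ 1  ≥
a = 1, b = 1 ↦ 1  ≥
So 12 of the 16 assignments meet the threshold.

12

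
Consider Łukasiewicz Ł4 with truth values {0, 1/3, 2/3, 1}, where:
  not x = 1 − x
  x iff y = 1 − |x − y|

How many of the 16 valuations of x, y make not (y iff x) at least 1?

x = 0, y = 0 ↦ 0  <
x = 0, y = 1/3 ↦ 1/3  <
x = 0, y = 2/3 ↦ 2/3  <
x = 0, y = 1 ↦ 1  ≥
x = 1/3, y = 0 ↦ 1/3  <
x = 1/3, y = 1/3 ↦ 0  <
x = 1/3, y = 2/3 ↦ 1/3  <
x = 1/3, y = 1 ↦ 2/3  <
x = 2/3, y = 0 ↦ 2/3  <
x = 2/3, y = 1/3 ↦ 1/3  <
x = 2/3, y = 2/3 ↦ 0  <
x = 2/3, y = 1 ↦ 1/3  <
x = 1, y = 0 ↦ 1  ≥
x = 1, y = 1/3 ↦ 2/3  <
x = 1, y = 2/3 ↦ 1/3  <
x = 1, y = 1 ↦ 0  <
So 2 of the 16 assignments meet the threshold.

2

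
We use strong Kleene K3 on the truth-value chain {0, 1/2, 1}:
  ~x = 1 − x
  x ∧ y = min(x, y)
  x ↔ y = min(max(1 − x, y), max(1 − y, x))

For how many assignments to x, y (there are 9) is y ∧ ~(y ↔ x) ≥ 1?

x = 0, y = 0 ↦ 0  <
x = 0, y = 1/2 ↦ 1/2  <
x = 0, y = 1 ↦ 1  ≥
x = 1/2, y = 0 ↦ 0  <
x = 1/2, y = 1/2 ↦ 1/2  <
x = 1/2, y = 1 ↦ 1/2  <
x = 1, y = 0 ↦ 0  <
x = 1, y = 1/2 ↦ 1/2  <
x = 1, y = 1 ↦ 0  <
So 1 of the 9 assignments meets the threshold.

1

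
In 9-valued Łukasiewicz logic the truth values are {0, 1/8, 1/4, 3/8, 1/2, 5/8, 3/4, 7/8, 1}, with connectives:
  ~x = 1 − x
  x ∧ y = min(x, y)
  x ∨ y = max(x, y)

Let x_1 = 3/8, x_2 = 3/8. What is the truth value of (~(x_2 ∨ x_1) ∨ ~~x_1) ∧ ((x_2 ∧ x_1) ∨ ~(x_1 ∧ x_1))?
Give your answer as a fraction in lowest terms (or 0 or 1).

5/8

x_2 ∨ x_1 = 3/8 ∨ 3/8 = 3/8
~(x_2 ∨ x_1) = ~3/8 = 5/8
~x_1 = ~3/8 = 5/8
~~x_1 = ~5/8 = 3/8
~(x_2 ∨ x_1) ∨ ~~x_1 = 5/8 ∨ 3/8 = 5/8
x_2 ∧ x_1 = 3/8 ∧ 3/8 = 3/8
x_1 ∧ x_1 = 3/8 ∧ 3/8 = 3/8
~(x_1 ∧ x_1) = ~3/8 = 5/8
(x_2 ∧ x_1) ∨ ~(x_1 ∧ x_1) = 3/8 ∨ 5/8 = 5/8
(~(x_2 ∨ x_1) ∨ ~~x_1) ∧ ((x_2 ∧ x_1) ∨ ~(x_1 ∧ x_1)) = 5/8 ∧ 5/8 = 5/8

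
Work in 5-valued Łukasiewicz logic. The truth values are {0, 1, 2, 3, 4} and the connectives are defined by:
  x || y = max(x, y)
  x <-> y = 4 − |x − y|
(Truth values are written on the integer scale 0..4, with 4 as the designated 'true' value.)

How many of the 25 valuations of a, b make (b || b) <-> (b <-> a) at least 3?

value 4: 7 assignments (counts)
value 3: 7 assignments (counts)
value 2: 6 assignments
value 1: 3 assignments
value 0: 2 assignments
So 14 of the 25 assignments meet the threshold.

14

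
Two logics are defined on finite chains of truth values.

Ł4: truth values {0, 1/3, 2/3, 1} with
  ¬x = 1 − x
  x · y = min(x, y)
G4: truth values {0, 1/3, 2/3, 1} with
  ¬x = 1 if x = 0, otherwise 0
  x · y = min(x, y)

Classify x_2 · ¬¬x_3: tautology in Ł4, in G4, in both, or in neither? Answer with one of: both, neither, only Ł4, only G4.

neither

In Ł4: at x_2 = 0, x_3 = 0 the value is 0 — not a tautology.
In G4: at x_2 = 0, x_3 = 0 the value is 0 — not a tautology.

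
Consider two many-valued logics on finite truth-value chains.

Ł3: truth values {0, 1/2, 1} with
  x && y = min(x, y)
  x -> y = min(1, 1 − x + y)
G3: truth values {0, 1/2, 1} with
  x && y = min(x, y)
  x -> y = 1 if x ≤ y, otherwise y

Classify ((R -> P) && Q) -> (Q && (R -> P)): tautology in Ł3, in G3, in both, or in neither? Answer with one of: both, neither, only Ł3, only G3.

both

In Ł3: every assignment gives 1 — tautology.
In G3: every assignment gives 1 — tautology.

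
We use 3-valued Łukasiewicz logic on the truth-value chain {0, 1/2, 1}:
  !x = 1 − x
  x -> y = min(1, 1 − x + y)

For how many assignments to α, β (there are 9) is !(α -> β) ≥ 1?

α = 0, β = 0 ↦ 0  <
α = 0, β = 1/2 ↦ 0  <
α = 0, β = 1 ↦ 0  <
α = 1/2, β = 0 ↦ 1/2  <
α = 1/2, β = 1/2 ↦ 0  <
α = 1/2, β = 1 ↦ 0  <
α = 1, β = 0 ↦ 1  ≥
α = 1, β = 1/2 ↦ 1/2  <
α = 1, β = 1 ↦ 0  <
So 1 of the 9 assignments meets the threshold.

1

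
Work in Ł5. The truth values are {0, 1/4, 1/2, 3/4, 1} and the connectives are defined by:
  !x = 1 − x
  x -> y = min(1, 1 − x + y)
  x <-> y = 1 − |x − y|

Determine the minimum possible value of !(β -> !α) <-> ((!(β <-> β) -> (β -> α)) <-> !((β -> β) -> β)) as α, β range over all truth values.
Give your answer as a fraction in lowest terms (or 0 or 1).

Take α = 0, β = 0:
!α = !0 = 1
β -> !α = 0 -> 1 = 1
!(β -> !α) = !1 = 0
β <-> β = 0 <-> 0 = 1
!(β <-> β) = !1 = 0
β -> α = 0 -> 0 = 1
!(β <-> β) -> (β -> α) = 0 -> 1 = 1
β -> β = 0 -> 0 = 1
(β -> β) -> β = 1 -> 0 = 0
!((β -> β) -> β) = !0 = 1
(!(β <-> β) -> (β -> α)) <-> !((β -> β) -> β) = 1 <-> 1 = 1
!(β -> !α) <-> ((!(β <-> β) -> (β -> α)) <-> !((β -> β) -> β)) = 0 <-> 1 = 0
No assignment yields a value below 0, so this is the minimum.

0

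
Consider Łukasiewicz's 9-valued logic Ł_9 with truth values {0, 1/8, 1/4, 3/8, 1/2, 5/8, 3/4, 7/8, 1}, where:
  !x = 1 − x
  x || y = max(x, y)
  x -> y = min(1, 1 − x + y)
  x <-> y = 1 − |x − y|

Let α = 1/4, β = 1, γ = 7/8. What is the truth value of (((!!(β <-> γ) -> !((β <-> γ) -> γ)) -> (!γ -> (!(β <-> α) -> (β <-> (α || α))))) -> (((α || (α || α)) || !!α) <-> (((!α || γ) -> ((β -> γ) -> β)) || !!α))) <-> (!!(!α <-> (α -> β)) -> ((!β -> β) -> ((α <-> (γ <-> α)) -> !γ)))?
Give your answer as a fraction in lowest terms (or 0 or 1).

3/4

β <-> γ = 1 <-> 7/8 = 7/8
!(β <-> γ) = !7/8 = 1/8
!!(β <-> γ) = !1/8 = 7/8
β <-> γ = 1 <-> 7/8 = 7/8
(β <-> γ) -> γ = 7/8 -> 7/8 = 1
!((β <-> γ) -> γ) = !1 = 0
!!(β <-> γ) -> !((β <-> γ) -> γ) = 7/8 -> 0 = 1/8
!γ = !7/8 = 1/8
β <-> α = 1 <-> 1/4 = 1/4
!(β <-> α) = !1/4 = 3/4
α || α = 1/4 || 1/4 = 1/4
β <-> (α || α) = 1 <-> 1/4 = 1/4
!(β <-> α) -> (β <-> (α || α)) = 3/4 -> 1/4 = 1/2
!γ -> (!(β <-> α) -> (β <-> (α || α))) = 1/8 -> 1/2 = 1
(!!(β <-> γ) -> !((β <-> γ) -> γ)) -> (!γ -> (!(β <-> α) -> (β <-> (α || α)))) = 1/8 -> 1 = 1
α || α = 1/4 || 1/4 = 1/4
α || (α || α) = 1/4 || 1/4 = 1/4
!α = !1/4 = 3/4
!!α = !3/4 = 1/4
(α || (α || α)) || !!α = 1/4 || 1/4 = 1/4
!α = !1/4 = 3/4
!α || γ = 3/4 || 7/8 = 7/8
β -> γ = 1 -> 7/8 = 7/8
(β -> γ) -> β = 7/8 -> 1 = 1
(!α || γ) -> ((β -> γ) -> β) = 7/8 -> 1 = 1
!α = !1/4 = 3/4
!!α = !3/4 = 1/4
((!α || γ) -> ((β -> γ) -> β)) || !!α = 1 || 1/4 = 1
((α || (α || α)) || !!α) <-> (((!α || γ) -> ((β -> γ) -> β)) || !!α) = 1/4 <-> 1 = 1/4
((!!(β <-> γ) -> !((β <-> γ) -> γ)) -> (!γ -> (!(β <-> α) -> (β <-> (α || α))))) -> (((α || (α || α)) || !!α) <-> (((!α || γ) -> ((β -> γ) -> β)) || !!α)) = 1 -> 1/4 = 1/4
!α = !1/4 = 3/4
α -> β = 1/4 -> 1 = 1
!α <-> (α -> β) = 3/4 <-> 1 = 3/4
!(!α <-> (α -> β)) = !3/4 = 1/4
!!(!α <-> (α -> β)) = !1/4 = 3/4
!β = !1 = 0
!β -> β = 0 -> 1 = 1
γ <-> α = 7/8 <-> 1/4 = 3/8
α <-> (γ <-> α) = 1/4 <-> 3/8 = 7/8
!γ = !7/8 = 1/8
(α <-> (γ <-> α)) -> !γ = 7/8 -> 1/8 = 1/4
(!β -> β) -> ((α <-> (γ <-> α)) -> !γ) = 1 -> 1/4 = 1/4
!!(!α <-> (α -> β)) -> ((!β -> β) -> ((α <-> (γ <-> α)) -> !γ)) = 3/4 -> 1/4 = 1/2
(((!!(β <-> γ) -> !((β <-> γ) -> γ)) -> (!γ -> (!(β <-> α) -> (β <-> (α || α))))) -> (((α || (α || α)) || !!α) <-> (((!α || γ) -> ((β -> γ) -> β)) || !!α))) <-> (!!(!α <-> (α -> β)) -> ((!β -> β) -> ((α <-> (γ <-> α)) -> !γ))) = 1/4 <-> 1/2 = 3/4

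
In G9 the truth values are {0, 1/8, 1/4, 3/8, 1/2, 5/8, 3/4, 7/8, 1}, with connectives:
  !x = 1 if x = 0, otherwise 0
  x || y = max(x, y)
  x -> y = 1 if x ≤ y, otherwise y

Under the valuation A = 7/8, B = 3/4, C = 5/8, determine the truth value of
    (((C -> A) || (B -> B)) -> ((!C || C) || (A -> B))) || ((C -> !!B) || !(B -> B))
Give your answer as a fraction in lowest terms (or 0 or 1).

1

C -> A = 5/8 -> 7/8 = 1
B -> B = 3/4 -> 3/4 = 1
(C -> A) || (B -> B) = 1 || 1 = 1
!C = !5/8 = 0
!C || C = 0 || 5/8 = 5/8
A -> B = 7/8 -> 3/4 = 3/4
(!C || C) || (A -> B) = 5/8 || 3/4 = 3/4
((C -> A) || (B -> B)) -> ((!C || C) || (A -> B)) = 1 -> 3/4 = 3/4
!B = !3/4 = 0
!!B = !0 = 1
C -> !!B = 5/8 -> 1 = 1
B -> B = 3/4 -> 3/4 = 1
!(B -> B) = !1 = 0
(C -> !!B) || !(B -> B) = 1 || 0 = 1
(((C -> A) || (B -> B)) -> ((!C || C) || (A -> B))) || ((C -> !!B) || !(B -> B)) = 3/4 || 1 = 1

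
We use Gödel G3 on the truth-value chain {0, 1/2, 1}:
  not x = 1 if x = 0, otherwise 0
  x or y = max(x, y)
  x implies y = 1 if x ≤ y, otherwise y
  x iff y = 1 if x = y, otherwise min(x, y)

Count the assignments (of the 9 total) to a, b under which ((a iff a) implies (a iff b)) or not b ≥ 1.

a = 0, b = 0 ↦ 1  ≥
a = 0, b = 1/2 ↦ 0  <
a = 0, b = 1 ↦ 0  <
a = 1/2, b = 0 ↦ 1  ≥
a = 1/2, b = 1/2 ↦ 1  ≥
a = 1/2, b = 1 ↦ 1/2  <
a = 1, b = 0 ↦ 1  ≥
a = 1, b = 1/2 ↦ 1/2  <
a = 1, b = 1 ↦ 1  ≥
So 5 of the 9 assignments meet the threshold.

5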